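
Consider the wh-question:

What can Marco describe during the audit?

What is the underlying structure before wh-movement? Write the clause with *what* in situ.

Marco can describe what during the audit.

'what' functions as the direct object of 'describe'. Wh-movement fronts it, leaving a gap right after 'describe':
What can Marco describe ___ during the audit?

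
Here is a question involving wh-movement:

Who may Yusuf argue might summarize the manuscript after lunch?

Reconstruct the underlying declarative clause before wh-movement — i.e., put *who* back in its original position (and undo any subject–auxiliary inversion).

Yusuf may argue who might summarize the manuscript after lunch.

'who' is the subject of the clause embedded under 'argue'. It moves to the left edge, and the trace sits right after 'argue':
Who may Yusuf argue ___ might summarize the manuscript after lunch?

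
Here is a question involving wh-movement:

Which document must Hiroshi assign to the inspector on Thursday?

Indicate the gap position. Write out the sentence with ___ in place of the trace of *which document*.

Before movement: Hiroshi must assign which document to the inspector on Thursday.
The filler 'which document' is interpreted as the direct object of 'assign'. The gap is right after 'assign'.

Which document must Hiroshi assign ___ to the inspector on Thursday?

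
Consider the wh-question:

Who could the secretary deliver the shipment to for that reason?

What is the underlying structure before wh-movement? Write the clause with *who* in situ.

'who' functions as the object of the preposition 'to' (recipient of 'deliver'). It moves to the left edge, and the trace sits right after 'to':
Who could the secretary deliver the shipment to ___ for that reason?

The secretary could deliver the shipment to who for that reason.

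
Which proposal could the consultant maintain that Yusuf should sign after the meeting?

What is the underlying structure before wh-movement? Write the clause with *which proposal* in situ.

The consultant could maintain that Yusuf should sign which proposal after the meeting.

'which proposal' functions as the direct object of 'sign'. Wh-movement fronts it, leaving a gap right after 'sign':
Which proposal could the consultant maintain that Yusuf should sign ___ after the meeting?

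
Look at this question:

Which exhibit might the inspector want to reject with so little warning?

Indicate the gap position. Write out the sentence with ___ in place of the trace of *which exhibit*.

Which exhibit might the inspector want to reject ___ with so little warning?

Before movement: The inspector might want to reject which exhibit with so little warning.
'which exhibit' functions as the direct object of 'reject'. The gap is right after 'reject'.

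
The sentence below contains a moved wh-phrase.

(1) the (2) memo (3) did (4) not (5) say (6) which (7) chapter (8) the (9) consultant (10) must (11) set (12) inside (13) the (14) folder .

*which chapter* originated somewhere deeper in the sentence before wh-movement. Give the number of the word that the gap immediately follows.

Pre-movement form: The consultant must set which chapter inside the folder.
'which chapter' functions as the direct object of 'set'. Fronting leaves a gap immediately after 'set':
The memo did not say which chapter the consultant must set ___ inside the folder.
'set' is word 11.

11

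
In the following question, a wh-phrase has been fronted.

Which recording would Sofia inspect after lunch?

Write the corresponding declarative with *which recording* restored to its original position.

Sofia would inspect which recording after lunch.

The filler 'which recording' is interpreted as the direct object of 'inspect'. Wh-movement fronts it, leaving a gap right after 'inspect':
Which recording would Sofia inspect ___ after lunch?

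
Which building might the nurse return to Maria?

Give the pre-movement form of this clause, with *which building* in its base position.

The filler 'which building' is interpreted as the direct object of 'return'. It moves to the left edge, and the trace sits right after 'return':
Which building might the nurse return ___ to Maria?

The nurse might return which building to Maria.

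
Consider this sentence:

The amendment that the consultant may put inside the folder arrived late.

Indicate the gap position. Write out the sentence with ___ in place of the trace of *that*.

'that' functions as the direct object of 'put'. The gap is right after 'put'.

The amendment that the consultant may put ___ inside the folder arrived late.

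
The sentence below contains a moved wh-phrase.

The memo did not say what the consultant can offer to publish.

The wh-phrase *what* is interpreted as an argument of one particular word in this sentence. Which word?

publish

In situ: The consultant can offer to publish what.
The filler 'what' is interpreted as the direct object of 'publish'. Fronting leaves a gap immediately after 'publish':
The memo did not say what the consultant can offer to publish ___.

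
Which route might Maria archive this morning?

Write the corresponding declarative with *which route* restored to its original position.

'which route' is the direct object of 'archive'. It moves to the left edge, and the trace sits right after 'archive':
Which route might Maria archive ___ this morning?

Maria might archive which route this morning.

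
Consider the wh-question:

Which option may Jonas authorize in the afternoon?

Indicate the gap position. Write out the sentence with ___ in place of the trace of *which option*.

Which option may Jonas authorize ___ in the afternoon?

Pre-movement form: Jonas may authorize which option in the afternoon.
'which option' is the direct object of 'authorize'. The gap is right after 'authorize'.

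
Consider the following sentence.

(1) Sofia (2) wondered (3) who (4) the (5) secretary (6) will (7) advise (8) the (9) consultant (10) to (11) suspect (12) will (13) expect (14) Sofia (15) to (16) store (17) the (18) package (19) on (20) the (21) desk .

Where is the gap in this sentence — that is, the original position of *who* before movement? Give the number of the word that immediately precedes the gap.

Pre-movement form: The secretary will advise the consultant to suspect who will expect Sofia to store the package on the desk.
'who' is the subject of the clause embedded under 'suspect'. It moves to the left edge, and the trace sits right after 'suspect':
Sofia wondered who the secretary will advise the consultant to suspect ___ will expect Sofia to store the package on the desk.
'suspect' is word 11.

11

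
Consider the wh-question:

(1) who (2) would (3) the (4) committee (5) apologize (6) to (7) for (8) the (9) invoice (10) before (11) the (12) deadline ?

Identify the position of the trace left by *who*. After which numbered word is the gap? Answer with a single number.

6

In situ: The committee would apologize to who for the invoice before the deadline.
'who' functions as the object of the preposition 'to'. It moves to the left edge, and the trace sits right after 'to':
Who would the committee apologize to ___ for the invoice before the deadline?
'to' is word 6.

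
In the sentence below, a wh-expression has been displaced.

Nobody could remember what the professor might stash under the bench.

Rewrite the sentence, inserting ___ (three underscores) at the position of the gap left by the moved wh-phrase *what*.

Nobody could remember what the professor might stash ___ under the bench.

Before movement: The professor might stash what under the bench.
The filler 'what' is interpreted as the direct object of 'stash'. The gap is right after 'stash'.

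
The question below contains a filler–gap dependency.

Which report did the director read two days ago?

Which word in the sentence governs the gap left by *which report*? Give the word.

Underlying clause: The director did read which report two days ago.
The filler 'which report' is interpreted as the direct object of 'read'. Fronting leaves a gap immediately after 'read':
Which report did the director read ___ two days ago?

read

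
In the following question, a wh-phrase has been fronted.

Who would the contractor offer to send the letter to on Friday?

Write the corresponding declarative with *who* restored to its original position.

'who' functions as the object of the preposition 'to' (recipient of 'send'). Wh-movement fronts it, leaving a gap right after 'to':
Who would the contractor offer to send the letter to ___ on Friday?

The contractor would offer to send the letter to who on Friday.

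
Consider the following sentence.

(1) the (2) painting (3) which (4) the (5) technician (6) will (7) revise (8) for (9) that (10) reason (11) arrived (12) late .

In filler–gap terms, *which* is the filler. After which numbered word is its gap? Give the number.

'which' functions as the direct object of 'revise'. Fronting leaves a gap immediately after 'revise':
The painting which the technician will revise ___ for that reason arrived late.
'revise' is word 7.

7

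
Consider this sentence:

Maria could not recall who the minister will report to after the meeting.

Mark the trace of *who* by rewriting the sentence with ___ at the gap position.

Before movement: The minister will report to who after the meeting.
The filler 'who' is interpreted as the object of the preposition 'to'. The gap is right after 'to'.

Maria could not recall who the minister will report to ___ after the meeting.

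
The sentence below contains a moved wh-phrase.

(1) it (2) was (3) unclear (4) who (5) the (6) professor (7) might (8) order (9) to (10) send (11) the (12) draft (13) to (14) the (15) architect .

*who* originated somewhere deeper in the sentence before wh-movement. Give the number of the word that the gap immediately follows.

Underlying clause: The professor might order who to send the draft to the architect.
'who' functions as the direct object of 'order'. Wh-movement fronts it, leaving a gap right after 'order':
It was unclear who the professor might order ___ to send the draft to the architect.
'order' is word 8.

8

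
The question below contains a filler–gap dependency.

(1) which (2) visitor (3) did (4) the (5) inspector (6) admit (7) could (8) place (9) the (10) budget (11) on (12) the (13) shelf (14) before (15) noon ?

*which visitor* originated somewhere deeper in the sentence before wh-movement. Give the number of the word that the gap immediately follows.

Before movement: The inspector did admit which visitor could place the budget on the shelf before noon.
'which visitor' is the subject of the clause embedded under 'admit'. Wh-movement fronts it, leaving a gap right after 'admit':
Which visitor did the inspector admit ___ could place the budget on the shelf before noon?
'admit' is word 6.

6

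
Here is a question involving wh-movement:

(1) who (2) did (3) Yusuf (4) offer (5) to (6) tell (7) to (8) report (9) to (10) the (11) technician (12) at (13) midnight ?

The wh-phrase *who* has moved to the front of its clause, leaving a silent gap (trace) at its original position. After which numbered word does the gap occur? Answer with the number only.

6

Pre-movement form: Yusuf did offer to tell who to report to the technician at midnight.
'who' is the direct object of 'tell'. It moves to the left edge, and the trace sits right after 'tell':
Who did Yusuf offer to tell ___ to report to the technician at midnight?
'tell' is word 6.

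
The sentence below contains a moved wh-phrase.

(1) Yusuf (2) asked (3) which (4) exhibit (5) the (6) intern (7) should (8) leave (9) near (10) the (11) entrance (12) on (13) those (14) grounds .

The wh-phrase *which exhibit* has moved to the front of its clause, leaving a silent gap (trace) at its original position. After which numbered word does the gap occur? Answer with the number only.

8

Underlying clause: The intern should leave which exhibit near the entrance on those grounds.
The filler 'which exhibit' is interpreted as the direct object of 'leave'. It moves to the left edge, and the trace sits right after 'leave':
Yusuf asked which exhibit the intern should leave ___ near the entrance on those grounds.
'leave' is word 8.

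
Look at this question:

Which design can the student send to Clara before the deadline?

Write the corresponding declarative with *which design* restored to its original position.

'which design' functions as the direct object of 'send'. Fronting leaves a gap immediately after 'send':
Which design can the student send ___ to Clara before the deadline?

The student can send which design to Clara before the deadline.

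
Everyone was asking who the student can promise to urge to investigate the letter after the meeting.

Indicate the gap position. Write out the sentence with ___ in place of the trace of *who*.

Everyone was asking who the student can promise to urge ___ to investigate the letter after the meeting.

Before movement: The student can promise to urge who to investigate the letter after the meeting.
'who' is the direct object of 'urge'. The gap is right after 'urge'.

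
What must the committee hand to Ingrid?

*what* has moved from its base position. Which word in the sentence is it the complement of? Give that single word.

hand

Pre-movement form: The committee must hand what to Ingrid.
'what' functions as the direct object of 'hand'. Wh-movement fronts it, leaving a gap right after 'hand':
What must the committee hand ___ to Ingrid?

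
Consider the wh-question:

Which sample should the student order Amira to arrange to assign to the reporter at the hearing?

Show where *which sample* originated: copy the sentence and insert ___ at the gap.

Which sample should the student order Amira to arrange to assign ___ to the reporter at the hearing?

In situ: The student should order Amira to arrange to assign which sample to the reporter at the hearing.
'which sample' is the direct object of 'assign'. The gap is right after 'assign'.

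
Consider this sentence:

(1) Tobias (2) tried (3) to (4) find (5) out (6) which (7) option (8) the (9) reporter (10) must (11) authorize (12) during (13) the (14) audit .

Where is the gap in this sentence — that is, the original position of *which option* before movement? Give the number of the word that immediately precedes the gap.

Underlying clause: The reporter must authorize which option during the audit.
'which option' functions as the direct object of 'authorize'. Wh-movement fronts it, leaving a gap right after 'authorize':
Tobias tried to find out which option the reporter must authorize ___ during the audit.
'authorize' is word 11.

11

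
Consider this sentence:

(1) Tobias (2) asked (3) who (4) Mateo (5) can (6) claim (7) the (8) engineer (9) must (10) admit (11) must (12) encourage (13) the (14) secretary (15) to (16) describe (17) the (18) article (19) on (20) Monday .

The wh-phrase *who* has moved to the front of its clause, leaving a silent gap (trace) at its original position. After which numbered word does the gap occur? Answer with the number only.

Before movement: Mateo can claim the engineer must admit who must encourage the secretary to describe the article on Monday.
The filler 'who' is interpreted as the subject of the clause embedded under 'admit'. Wh-movement fronts it, leaving a gap right after 'admit':
Tobias asked who Mateo can claim the engineer must admit ___ must encourage the secretary to describe the article on Monday.
'admit' is word 10.

10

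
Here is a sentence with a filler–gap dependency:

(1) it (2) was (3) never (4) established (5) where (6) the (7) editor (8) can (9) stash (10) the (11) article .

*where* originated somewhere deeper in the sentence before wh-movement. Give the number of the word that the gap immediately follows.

Before movement: The editor can stash the article where.
The filler 'where' is interpreted as the locative complement of 'stash'. Fronting leaves a gap immediately after 'article':
It was never established where the editor can stash the article ___.
'article' is word 11.

11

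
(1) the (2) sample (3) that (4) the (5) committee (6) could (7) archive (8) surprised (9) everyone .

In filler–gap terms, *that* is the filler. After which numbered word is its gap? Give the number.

7

'that' functions as the direct object of 'archive'. It moves to the left edge, and the trace sits right after 'archive':
The sample that the committee could archive ___ surprised everyone.
'archive' is word 7.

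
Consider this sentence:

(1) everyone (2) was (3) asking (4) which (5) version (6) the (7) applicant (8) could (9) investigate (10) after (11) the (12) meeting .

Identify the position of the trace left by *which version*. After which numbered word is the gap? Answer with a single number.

Underlying clause: The applicant could investigate which version after the meeting.
'which version' functions as the direct object of 'investigate'. Wh-movement fronts it, leaving a gap right after 'investigate':
Everyone was asking which version the applicant could investigate ___ after the meeting.
'investigate' is word 9.

9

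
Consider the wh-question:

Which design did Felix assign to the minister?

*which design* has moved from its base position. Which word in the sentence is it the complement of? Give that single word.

In situ: Felix did assign which design to the minister.
'which design' functions as the direct object of 'assign'. Wh-movement fronts it, leaving a gap right after 'assign':
Which design did Felix assign ___ to the minister?

assign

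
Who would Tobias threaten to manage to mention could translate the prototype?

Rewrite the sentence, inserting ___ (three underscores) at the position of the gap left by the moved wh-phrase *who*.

Before movement: Tobias would threaten to manage to mention who could translate the prototype.
'who' functions as the subject of the clause embedded under 'mention'. The gap is right after 'mention'.

Who would Tobias threaten to manage to mention ___ could translate the prototype?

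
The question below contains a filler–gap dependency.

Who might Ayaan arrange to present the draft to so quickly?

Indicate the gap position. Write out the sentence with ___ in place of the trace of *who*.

In situ: Ayaan might arrange to present the draft to who so quickly.
The filler 'who' is interpreted as the object of the preposition 'to' (recipient of 'present'). The gap is right after 'to'.

Who might Ayaan arrange to present the draft to ___ so quickly?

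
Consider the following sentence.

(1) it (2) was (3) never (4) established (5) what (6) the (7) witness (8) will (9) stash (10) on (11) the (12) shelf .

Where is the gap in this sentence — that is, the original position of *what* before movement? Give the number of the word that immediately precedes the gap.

Pre-movement form: The witness will stash what on the shelf.
The filler 'what' is interpreted as the direct object of 'stash'. Wh-movement fronts it, leaving a gap right after 'stash':
It was never established what the witness will stash ___ on the shelf.
'stash' is word 9.

9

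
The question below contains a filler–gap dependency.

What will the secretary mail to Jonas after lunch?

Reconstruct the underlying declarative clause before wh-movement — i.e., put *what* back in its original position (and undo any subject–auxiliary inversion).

The secretary will mail what to Jonas after lunch.

'what' functions as the direct object of 'mail'. It moves to the left edge, and the trace sits right after 'mail':
What will the secretary mail ___ to Jonas after lunch?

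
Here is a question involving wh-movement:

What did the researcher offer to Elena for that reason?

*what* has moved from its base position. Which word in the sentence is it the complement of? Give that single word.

Underlying clause: The researcher did offer what to Elena for that reason.
'what' is the direct object of 'offer'. Fronting leaves a gap immediately after 'offer':
What did the researcher offer ___ to Elena for that reason?

offer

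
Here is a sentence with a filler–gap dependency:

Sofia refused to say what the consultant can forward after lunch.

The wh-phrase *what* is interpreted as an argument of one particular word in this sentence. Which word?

forward

Pre-movement form: The consultant can forward what after lunch.
'what' is the direct object of 'forward'. Wh-movement fronts it, leaving a gap right after 'forward':
Sofia refused to say what the consultant can forward ___ after lunch.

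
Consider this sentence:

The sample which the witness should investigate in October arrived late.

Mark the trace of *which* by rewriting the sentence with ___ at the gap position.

The sample which the witness should investigate ___ in October arrived late.

'which' is the direct object of 'investigate'. The gap is right after 'investigate'.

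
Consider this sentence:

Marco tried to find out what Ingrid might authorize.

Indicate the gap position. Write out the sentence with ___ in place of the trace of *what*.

In situ: Ingrid might authorize what.
'what' functions as the direct object of 'authorize'. The gap is right after 'authorize'.

Marco tried to find out what Ingrid might authorize ___.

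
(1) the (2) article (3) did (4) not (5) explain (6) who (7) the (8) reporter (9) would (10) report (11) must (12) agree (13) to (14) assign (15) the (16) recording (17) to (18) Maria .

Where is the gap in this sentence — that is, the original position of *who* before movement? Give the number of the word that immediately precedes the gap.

10

Before movement: The reporter would report who must agree to assign the recording to Maria.
'who' functions as the subject of the clause embedded under 'report'. It moves to the left edge, and the trace sits right after 'report':
The article did not explain who the reporter would report ___ must agree to assign the recording to Maria.
'report' is word 10.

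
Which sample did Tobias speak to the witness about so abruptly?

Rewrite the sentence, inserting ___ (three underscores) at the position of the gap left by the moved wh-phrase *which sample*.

Which sample did Tobias speak to the witness about ___ so abruptly?

Before movement: Tobias did speak to the witness about which sample so abruptly.
'which sample' is the object of the preposition 'about'. The gap is right after 'about'.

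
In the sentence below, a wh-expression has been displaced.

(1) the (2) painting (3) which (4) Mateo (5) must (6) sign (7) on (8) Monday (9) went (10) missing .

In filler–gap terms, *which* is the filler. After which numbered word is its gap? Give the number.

'which' is the direct object of 'sign'. It moves to the left edge, and the trace sits right after 'sign':
The painting which Mateo must sign ___ on Monday went missing.
'sign' is word 6.

6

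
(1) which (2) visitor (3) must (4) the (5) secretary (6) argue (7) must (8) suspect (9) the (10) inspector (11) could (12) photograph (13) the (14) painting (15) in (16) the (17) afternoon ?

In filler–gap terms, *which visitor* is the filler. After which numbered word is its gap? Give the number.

6

In situ: The secretary must argue which visitor must suspect the inspector could photograph the painting in the afternoon.
The filler 'which visitor' is interpreted as the subject of the clause embedded under 'argue'. Fronting leaves a gap immediately after 'argue':
Which visitor must the secretary argue ___ must suspect the inspector could photograph the painting in the afternoon?
'argue' is word 6.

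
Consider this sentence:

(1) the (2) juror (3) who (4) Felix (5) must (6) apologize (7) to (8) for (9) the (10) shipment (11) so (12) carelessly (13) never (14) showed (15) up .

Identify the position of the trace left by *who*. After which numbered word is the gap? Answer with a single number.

7

'who' functions as the object of the preposition 'to'. It moves to the left edge, and the trace sits right after 'to':
The juror who Felix must apologize to ___ for the shipment so carelessly never showed up.
'to' is word 7.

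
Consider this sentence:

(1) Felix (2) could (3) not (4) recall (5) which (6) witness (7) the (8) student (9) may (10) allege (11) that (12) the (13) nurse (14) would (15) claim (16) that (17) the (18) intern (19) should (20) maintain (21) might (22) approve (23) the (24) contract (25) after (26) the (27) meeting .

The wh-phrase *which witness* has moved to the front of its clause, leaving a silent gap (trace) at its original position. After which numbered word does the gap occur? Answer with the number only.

In situ: The student may allege that the nurse would claim that the intern should maintain which witness might approve the contract after the meeting.
'which witness' functions as the subject of the clause embedded under 'maintain'. Wh-movement fronts it, leaving a gap right after 'maintain':
Felix could not recall which witness the student may allege that the nurse would claim that the intern should maintain ___ might approve the contract after the meeting.
'maintain' is word 20.

20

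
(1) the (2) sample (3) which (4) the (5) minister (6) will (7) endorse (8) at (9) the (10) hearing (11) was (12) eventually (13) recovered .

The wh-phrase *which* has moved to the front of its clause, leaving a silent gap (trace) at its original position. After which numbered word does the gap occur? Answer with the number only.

'which' functions as the direct object of 'endorse'. It moves to the left edge, and the trace sits right after 'endorse':
The sample which the minister will endorse ___ at the hearing was eventually recovered.
'endorse' is word 7.

7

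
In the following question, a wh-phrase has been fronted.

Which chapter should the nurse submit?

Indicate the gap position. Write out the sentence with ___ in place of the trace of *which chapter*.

Which chapter should the nurse submit ___?

Pre-movement form: The nurse should submit which chapter.
The filler 'which chapter' is interpreted as the direct object of 'submit'. The gap is right after 'submit'.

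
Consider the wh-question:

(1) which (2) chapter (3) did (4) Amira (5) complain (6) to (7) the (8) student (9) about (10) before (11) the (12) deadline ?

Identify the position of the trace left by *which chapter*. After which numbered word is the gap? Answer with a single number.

9

Underlying clause: Amira did complain to the student about which chapter before the deadline.
'which chapter' is the object of the preposition 'about'. Wh-movement fronts it, leaving a gap right after 'about':
Which chapter did Amira complain to the student about ___ before the deadline?
'about' is word 9.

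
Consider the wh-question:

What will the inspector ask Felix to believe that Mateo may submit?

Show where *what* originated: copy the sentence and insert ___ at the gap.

What will the inspector ask Felix to believe that Mateo may submit ___?

Before movement: The inspector will ask Felix to believe that Mateo may submit what.
The filler 'what' is interpreted as the direct object of 'submit'. The gap is right after 'submit'.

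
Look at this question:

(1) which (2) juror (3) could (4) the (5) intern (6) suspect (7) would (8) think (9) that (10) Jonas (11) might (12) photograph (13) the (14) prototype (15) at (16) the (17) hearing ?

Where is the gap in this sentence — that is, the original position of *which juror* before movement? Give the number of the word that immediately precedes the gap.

6

Underlying clause: The intern could suspect which juror would think that Jonas might photograph the prototype at the hearing.
'which juror' is the subject of the clause embedded under 'suspect'. Fronting leaves a gap immediately after 'suspect':
Which juror could the intern suspect ___ would think that Jonas might photograph the prototype at the hearing?
'suspect' is word 6.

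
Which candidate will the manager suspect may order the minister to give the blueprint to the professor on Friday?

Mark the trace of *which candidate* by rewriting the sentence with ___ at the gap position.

Which candidate will the manager suspect ___ may order the minister to give the blueprint to the professor on Friday?

Pre-movement form: The manager will suspect which candidate may order the minister to give the blueprint to the professor on Friday.
The filler 'which candidate' is interpreted as the subject of the clause embedded under 'suspect'. The gap is right after 'suspect'.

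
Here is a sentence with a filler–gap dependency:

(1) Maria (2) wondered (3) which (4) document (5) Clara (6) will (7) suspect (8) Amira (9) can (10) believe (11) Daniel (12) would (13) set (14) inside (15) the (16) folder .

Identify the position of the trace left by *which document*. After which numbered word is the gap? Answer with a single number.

Underlying clause: Clara will suspect Amira can believe Daniel would set which document inside the folder.
The filler 'which document' is interpreted as the direct object of 'set'. Wh-movement fronts it, leaving a gap right after 'set':
Maria wondered which document Clara will suspect Amira can believe Daniel would set ___ inside the folder.
'set' is word 13.

13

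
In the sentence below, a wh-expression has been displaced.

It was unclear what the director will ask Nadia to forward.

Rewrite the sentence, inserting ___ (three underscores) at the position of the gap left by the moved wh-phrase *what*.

It was unclear what the director will ask Nadia to forward ___.

Underlying clause: The director will ask Nadia to forward what.
'what' functions as the direct object of 'forward'. The gap is right after 'forward'.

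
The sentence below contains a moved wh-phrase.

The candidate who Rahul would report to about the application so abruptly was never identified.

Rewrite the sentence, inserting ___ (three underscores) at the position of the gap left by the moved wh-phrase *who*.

The filler 'who' is interpreted as the object of the preposition 'to'. The gap is right after 'to'.

The candidate who Rahul would report to ___ about the application so abruptly was never identified.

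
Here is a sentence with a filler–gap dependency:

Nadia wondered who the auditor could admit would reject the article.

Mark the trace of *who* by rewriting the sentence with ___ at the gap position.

Nadia wondered who the auditor could admit ___ would reject the article.

Pre-movement form: The auditor could admit who would reject the article.
The filler 'who' is interpreted as the subject of the clause embedded under 'admit'. The gap is right after 'admit'.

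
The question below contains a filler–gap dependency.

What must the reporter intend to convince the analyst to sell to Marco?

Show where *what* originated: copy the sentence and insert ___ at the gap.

Pre-movement form: The reporter must intend to convince the analyst to sell what to Marco.
'what' is the direct object of 'sell'. The gap is right after 'sell'.

What must the reporter intend to convince the analyst to sell ___ to Marco?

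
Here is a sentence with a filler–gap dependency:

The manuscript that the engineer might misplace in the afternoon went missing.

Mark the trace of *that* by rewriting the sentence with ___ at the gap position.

The manuscript that the engineer might misplace ___ in the afternoon went missing.

The filler 'that' is interpreted as the direct object of 'misplace'. The gap is right after 'misplace'.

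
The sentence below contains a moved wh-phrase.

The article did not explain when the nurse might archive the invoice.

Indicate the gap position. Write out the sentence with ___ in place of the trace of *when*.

The article did not explain when the nurse might archive the invoice ___.

In situ: The nurse might archive the invoice when.
'when' functions as the temporal adjunct. The gap is right after 'invoice'.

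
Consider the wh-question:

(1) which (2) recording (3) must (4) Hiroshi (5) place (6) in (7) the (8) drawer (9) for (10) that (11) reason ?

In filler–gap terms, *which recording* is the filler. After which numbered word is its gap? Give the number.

5

In situ: Hiroshi must place which recording in the drawer for that reason.
'which recording' is the direct object of 'place'. It moves to the left edge, and the trace sits right after 'place':
Which recording must Hiroshi place ___ in the drawer for that reason?
'place' is word 5.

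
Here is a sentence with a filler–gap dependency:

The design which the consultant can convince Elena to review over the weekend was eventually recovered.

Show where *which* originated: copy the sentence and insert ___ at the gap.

'which' is the direct object of 'review'. The gap is right after 'review'.

The design which the consultant can convince Elena to review ___ over the weekend was eventually recovered.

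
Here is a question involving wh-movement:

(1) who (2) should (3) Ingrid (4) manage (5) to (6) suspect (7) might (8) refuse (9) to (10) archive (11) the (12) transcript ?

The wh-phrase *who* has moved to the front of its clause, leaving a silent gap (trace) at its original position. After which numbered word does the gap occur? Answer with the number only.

Underlying clause: Ingrid should manage to suspect who might refuse to archive the transcript.
'who' functions as the subject of the clause embedded under 'suspect'. Wh-movement fronts it, leaving a gap right after 'suspect':
Who should Ingrid manage to suspect ___ might refuse to archive the transcript?
'suspect' is word 6.

6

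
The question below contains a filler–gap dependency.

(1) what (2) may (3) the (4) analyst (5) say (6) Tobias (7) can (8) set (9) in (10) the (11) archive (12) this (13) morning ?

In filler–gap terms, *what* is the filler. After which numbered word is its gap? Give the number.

8

Underlying clause: The analyst may say Tobias can set what in the archive this morning.
'what' is the direct object of 'set'. Fronting leaves a gap immediately after 'set':
What may the analyst say Tobias can set ___ in the archive this morning?
'set' is word 8.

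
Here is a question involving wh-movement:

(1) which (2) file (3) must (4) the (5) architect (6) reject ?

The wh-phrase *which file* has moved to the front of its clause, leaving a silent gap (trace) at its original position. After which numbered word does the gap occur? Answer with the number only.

Underlying clause: The architect must reject which file.
'which file' is the direct object of 'reject'. Fronting leaves a gap immediately after 'reject':
Which file must the architect reject ___?
'reject' is word 6.

6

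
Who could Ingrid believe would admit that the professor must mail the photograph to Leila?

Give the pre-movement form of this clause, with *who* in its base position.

Ingrid could believe who would admit that the professor must mail the photograph to Leila.

'who' is the subject of the clause embedded under 'believe'. Wh-movement fronts it, leaving a gap right after 'believe':
Who could Ingrid believe ___ would admit that the professor must mail the photograph to Leila?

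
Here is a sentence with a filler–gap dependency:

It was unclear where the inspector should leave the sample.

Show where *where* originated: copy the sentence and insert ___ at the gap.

Underlying clause: The inspector should leave the sample where.
'where' functions as the locative complement of 'leave'. The gap is right after 'sample'.

It was unclear where the inspector should leave the sample ___.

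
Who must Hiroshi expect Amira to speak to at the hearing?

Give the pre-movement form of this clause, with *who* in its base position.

'who' is the object of the preposition 'to'. Wh-movement fronts it, leaving a gap right after 'to':
Who must Hiroshi expect Amira to speak to ___ at the hearing?

Hiroshi must expect Amira to speak to who at the hearing.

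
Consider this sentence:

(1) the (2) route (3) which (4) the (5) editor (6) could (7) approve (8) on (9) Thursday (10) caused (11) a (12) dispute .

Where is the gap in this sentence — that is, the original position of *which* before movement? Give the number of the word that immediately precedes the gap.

7

'which' is the direct object of 'approve'. It moves to the left edge, and the trace sits right after 'approve':
The route which the editor could approve ___ on Thursday caused a dispute.
'approve' is word 7.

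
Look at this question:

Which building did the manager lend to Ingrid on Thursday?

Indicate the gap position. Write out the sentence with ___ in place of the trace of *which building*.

Which building did the manager lend ___ to Ingrid on Thursday?

Underlying clause: The manager did lend which building to Ingrid on Thursday.
'which building' functions as the direct object of 'lend'. The gap is right after 'lend'.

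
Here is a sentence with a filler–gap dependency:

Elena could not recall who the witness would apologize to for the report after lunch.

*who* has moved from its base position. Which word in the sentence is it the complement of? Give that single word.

Underlying clause: The witness would apologize to who for the report after lunch.
'who' functions as the object of the preposition 'to'. It moves to the left edge, and the trace sits right after 'to':
Elena could not recall who the witness would apologize to ___ for the report after lunch.

to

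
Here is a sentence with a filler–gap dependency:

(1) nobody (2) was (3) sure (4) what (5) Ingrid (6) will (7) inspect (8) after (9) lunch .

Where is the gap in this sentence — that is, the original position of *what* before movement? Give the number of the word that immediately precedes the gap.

7

In situ: Ingrid will inspect what after lunch.
The filler 'what' is interpreted as the direct object of 'inspect'. It moves to the left edge, and the trace sits right after 'inspect':
Nobody was sure what Ingrid will inspect ___ after lunch.
'inspect' is word 7.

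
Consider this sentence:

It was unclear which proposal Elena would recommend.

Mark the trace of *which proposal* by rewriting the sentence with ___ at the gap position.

Pre-movement form: Elena would recommend which proposal.
'which proposal' is the direct object of 'recommend'. The gap is right after 'recommend'.

It was unclear which proposal Elena would recommend ___.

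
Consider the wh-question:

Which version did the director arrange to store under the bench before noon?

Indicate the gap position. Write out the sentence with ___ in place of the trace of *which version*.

Underlying clause: The director did arrange to store which version under the bench before noon.
'which version' is the direct object of 'store'. The gap is right after 'store'.

Which version did the director arrange to store ___ under the bench before noon?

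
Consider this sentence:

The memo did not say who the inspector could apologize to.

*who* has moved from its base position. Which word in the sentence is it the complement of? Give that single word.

to

Underlying clause: The inspector could apologize to who.
'who' functions as the object of the preposition 'to'. Fronting leaves a gap immediately after 'to':
The memo did not say who the inspector could apologize to ___.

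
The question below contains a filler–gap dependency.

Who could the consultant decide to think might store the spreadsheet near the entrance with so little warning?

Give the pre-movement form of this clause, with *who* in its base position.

The consultant could decide to think who might store the spreadsheet near the entrance with so little warning.

'who' functions as the subject of the clause embedded under 'think'. Fronting leaves a gap immediately after 'think':
Who could the consultant decide to think ___ might store the spreadsheet near the entrance with so little warning?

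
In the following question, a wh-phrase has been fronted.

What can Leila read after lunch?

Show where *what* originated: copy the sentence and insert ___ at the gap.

Underlying clause: Leila can read what after lunch.
'what' functions as the direct object of 'read'. The gap is right after 'read'.

What can Leila read ___ after lunch?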